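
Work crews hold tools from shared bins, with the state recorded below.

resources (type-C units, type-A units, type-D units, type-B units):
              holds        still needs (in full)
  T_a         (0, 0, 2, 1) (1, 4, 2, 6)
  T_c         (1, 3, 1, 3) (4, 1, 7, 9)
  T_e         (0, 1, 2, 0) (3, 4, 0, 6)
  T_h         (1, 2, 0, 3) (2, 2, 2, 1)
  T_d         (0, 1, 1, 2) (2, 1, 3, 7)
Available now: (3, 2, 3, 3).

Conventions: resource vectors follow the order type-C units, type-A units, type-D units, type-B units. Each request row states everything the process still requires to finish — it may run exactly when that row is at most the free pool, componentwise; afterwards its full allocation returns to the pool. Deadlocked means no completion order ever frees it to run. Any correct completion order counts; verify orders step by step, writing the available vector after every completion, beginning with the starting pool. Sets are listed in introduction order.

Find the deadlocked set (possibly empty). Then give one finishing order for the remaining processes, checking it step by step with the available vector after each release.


No process is deadlocked.
Key observation: T_h fits the free pool immediately, and its release cascades until everyone finishes.
One completion order for the rest: T_h, T_a, T_e, T_d, T_c. Walking it through:
  pool = (3, 2, 3, 3)
  T_h: need (2, 2, 2, 1) fits (3, 2, 3, 3); releases (1, 2, 0, 3), pool now (4, 4, 3, 6)
  T_a: need (1, 4, 2, 6) fits (4, 4, 3, 6); releases (0, 0, 2, 1), pool now (4, 4, 5, 7)
  T_e: need (3, 4, 0, 6) fits (4, 4, 5, 7); releases (0, 1, 2, 0), pool now (4, 5, 7, 7)
  T_d: need (2, 1, 3, 7) fits (4, 5, 7, 7); releases (0, 1, 1, 2), pool now (4, 6, 8, 9)
  T_c: need (4, 1, 7, 9) fits (4, 6, 8, 9); releases (1, 3, 1, 3), pool now (5, 9, 9, 12)


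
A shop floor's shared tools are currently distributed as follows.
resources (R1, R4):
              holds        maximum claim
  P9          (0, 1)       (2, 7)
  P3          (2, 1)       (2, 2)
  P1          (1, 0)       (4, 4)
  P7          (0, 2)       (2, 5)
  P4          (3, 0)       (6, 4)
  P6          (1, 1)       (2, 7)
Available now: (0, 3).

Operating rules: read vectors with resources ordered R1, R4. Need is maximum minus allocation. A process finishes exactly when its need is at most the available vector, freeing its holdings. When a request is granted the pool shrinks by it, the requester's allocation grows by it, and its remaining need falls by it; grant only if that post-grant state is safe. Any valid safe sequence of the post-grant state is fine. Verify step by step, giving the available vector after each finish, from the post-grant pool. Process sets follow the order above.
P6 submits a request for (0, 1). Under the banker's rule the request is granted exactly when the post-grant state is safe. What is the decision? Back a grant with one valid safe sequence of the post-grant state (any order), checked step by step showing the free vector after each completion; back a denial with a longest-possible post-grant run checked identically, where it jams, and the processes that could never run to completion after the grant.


GRANT: granting preserves safety; a valid post-grant sequence is P3, P7, P6, P9, P1, P4.
Key observation: the transfer keeps a workable pool ((0, 2)); P3 starts the safe sequence.
Check on the post-grant state, step by step:
  pool = (0, 2)
  P3: need (0, 1) fits (0, 2); releases (2, 1), pool now (2, 3)
  P7: need (2, 3) fits (2, 3); releases (0, 2), pool now (2, 5)
  P6: need (1, 5) fits (2, 5); releases (1, 2), pool now (3, 7)
  P9: need (2, 6) fits (3, 7); releases (0, 1), pool now (3, 8)
  P1: need (3, 4) fits (3, 8); releases (1, 0), pool now (4, 8)
  P4: need (3, 4) fits (4, 8); releases (3, 0), pool now (7, 8)


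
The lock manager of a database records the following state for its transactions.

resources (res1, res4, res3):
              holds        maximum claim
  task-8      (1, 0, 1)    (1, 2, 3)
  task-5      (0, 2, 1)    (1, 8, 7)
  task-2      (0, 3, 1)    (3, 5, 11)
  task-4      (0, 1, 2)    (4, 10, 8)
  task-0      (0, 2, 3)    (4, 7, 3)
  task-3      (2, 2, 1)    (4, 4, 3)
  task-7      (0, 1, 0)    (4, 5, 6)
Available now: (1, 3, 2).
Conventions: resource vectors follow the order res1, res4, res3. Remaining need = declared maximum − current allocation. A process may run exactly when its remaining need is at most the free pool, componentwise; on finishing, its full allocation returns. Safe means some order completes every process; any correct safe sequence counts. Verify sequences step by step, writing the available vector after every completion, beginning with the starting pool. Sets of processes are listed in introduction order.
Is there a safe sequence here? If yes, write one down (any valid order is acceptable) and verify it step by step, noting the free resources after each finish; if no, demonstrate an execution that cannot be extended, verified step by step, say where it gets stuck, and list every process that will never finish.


SAFE, for example via the order task-8, task-3, task-0, task-7, task-5, task-4, task-2.
Key observation: task-8 is the earliest step where a requested resource binds exactly: need (0, 2, 2), pool (1, 3, 2) at its turn.
Walking it through:
  pool = (1, 3, 2)
  task-8 needs (0, 2, 2) <= (1, 3, 2) -> finishes; pool += (1, 0, 1) = (2, 3, 3)
  task-3 needs (2, 2, 2) <= (2, 3, 3) -> finishes; pool += (2, 2, 1) = (4, 5, 4)
  task-0 needs (4, 5, 0) <= (4, 5, 4) -> finishes; pool += (0, 2, 3) = (4, 7, 7)
  task-7 needs (4, 4, 6) <= (4, 7, 7) -> finishes; pool += (0, 1, 0) = (4, 8, 7)
  task-5 needs (1, 6, 6) <= (4, 8, 7) -> finishes; pool += (0, 2, 1) = (4, 10, 8)
  task-4 needs (4, 9, 6) <= (4, 10, 8) -> finishes; pool += (0, 1, 2) = (4, 11, 10)
  task-2 needs (3, 2, 10) <= (4, 11, 10) -> finishes; pool += (0, 3, 1) = (4, 14, 11)


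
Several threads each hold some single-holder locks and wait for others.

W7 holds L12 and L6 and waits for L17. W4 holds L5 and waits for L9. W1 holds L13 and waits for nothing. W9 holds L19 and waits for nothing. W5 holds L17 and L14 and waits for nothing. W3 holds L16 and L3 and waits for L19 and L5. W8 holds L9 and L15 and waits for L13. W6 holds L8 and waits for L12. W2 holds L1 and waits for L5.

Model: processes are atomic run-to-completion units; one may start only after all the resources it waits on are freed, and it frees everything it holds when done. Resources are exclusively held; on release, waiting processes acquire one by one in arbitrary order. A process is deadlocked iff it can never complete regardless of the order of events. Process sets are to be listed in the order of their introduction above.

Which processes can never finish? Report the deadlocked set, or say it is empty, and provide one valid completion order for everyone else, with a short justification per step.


Nothing here is deadlocked.
Key observation: the wait graph is acyclic; completion cascades from the unblocked processes through everyone else.
One completion order for the rest: W1, W9, W5, W8, W4, W7, W3, W6, W2.
Verifying each step:
  W1: no waits; runs immediately, freeing L13
  W9: no waits; runs immediately, freeing L19
  W5: no waits; runs immediately, freeing L17 and L14
  run W8 (all its waits — L13 — are resolved); releases L9 and L15
  run W4 (all its waits — L9 — are resolved); releases L5
  run W7 (all its waits — L17 — are resolved); releases L12 and L6
  run W3 (all its waits — L19 and L5 — are resolved); releases L16 and L3
  run W6 (all its waits — L12 — are resolved); releases L8
  run W2 (all its waits — L5 — are resolved); releases L1


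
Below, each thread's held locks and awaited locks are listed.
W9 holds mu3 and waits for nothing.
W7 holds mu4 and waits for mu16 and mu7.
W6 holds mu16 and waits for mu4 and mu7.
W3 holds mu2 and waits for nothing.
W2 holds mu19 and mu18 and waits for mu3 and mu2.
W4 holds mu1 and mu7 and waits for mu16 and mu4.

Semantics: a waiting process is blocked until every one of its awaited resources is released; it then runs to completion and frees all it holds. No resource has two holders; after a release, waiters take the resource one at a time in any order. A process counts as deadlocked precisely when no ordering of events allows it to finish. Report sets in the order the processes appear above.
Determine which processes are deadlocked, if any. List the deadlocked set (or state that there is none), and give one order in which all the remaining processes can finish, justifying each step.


Deadlocked: W7, W6 and W4.
Key observation: the waits loop around W7 -> W6 -> W7 with no way out; W4 is caught in further circular waits.
One completion order for the rest: W3, W9, W2.
Verifying each step:
  W3 waits on nothing -> runs at once and releases mu2
  W9 waits on nothing -> runs at once and releases mu3
  run W2 (all its waits — mu3 and mu2 — are resolved); releases mu19 and mu18


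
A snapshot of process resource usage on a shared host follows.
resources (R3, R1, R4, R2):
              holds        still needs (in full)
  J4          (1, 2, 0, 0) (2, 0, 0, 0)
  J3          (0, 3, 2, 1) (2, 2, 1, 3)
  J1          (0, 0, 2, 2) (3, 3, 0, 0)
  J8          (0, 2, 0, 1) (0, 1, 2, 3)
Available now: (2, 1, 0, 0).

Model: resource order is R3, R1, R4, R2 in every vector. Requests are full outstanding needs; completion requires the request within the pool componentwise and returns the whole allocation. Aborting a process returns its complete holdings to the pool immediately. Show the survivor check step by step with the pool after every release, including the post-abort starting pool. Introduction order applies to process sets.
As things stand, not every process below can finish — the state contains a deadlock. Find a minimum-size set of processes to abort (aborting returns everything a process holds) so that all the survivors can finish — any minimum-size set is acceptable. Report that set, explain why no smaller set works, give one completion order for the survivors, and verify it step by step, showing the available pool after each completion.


Minimum abort set: J3.
Key observation: J8 could never have finished before the abort; with (0, 3, 2, 1) returned by J3, it fits at step 3.
Minimality: the empty abort set fails — the state is deadlocked as it stands.
Survivors finish in the order: J4, J1, J8. Step-by-step check (pool after the aborts first):
  pool = (2, 4, 2, 1)
  J4: need (2, 0, 0, 0) fits (2, 4, 2, 1); releases (1, 2, 0, 0), pool now (3, 6, 2, 1)
  J1: need (3, 3, 0, 0) fits (3, 6, 2, 1); releases (0, 0, 2, 2), pool now (3, 6, 4, 3)
  J8: need (0, 1, 2, 3) fits (3, 6, 4, 3); releases (0, 2, 0, 1), pool now (3, 8, 4, 4)


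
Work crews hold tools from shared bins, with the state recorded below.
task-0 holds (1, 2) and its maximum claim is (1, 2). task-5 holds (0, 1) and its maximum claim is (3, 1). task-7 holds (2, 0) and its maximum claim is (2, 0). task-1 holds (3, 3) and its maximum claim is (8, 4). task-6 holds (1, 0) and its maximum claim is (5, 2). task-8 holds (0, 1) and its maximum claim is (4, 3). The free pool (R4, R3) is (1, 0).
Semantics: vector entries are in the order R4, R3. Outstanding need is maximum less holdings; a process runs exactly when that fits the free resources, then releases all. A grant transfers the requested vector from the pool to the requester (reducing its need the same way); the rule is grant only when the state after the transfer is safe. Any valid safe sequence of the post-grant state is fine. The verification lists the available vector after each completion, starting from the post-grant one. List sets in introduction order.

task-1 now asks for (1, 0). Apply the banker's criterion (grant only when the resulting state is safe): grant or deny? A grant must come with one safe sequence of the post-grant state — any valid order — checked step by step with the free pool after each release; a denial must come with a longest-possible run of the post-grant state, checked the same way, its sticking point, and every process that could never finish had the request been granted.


DENY — the pretend-granted state is unsafe.
Key observation: R4 is the bottleneck — with task-7, task-0, task-5 done the pool holds (3, 3), short of every remaining need.
On the post-grant state, task-7, task-0, task-5 is a maximal run — nothing extends it. Walking it through:
  pool = (0, 0)
  task-7: need (0, 0) fits (0, 0); releases (2, 0), pool now (2, 0)
  task-0: need (0, 0) fits (2, 0); releases (1, 2), pool now (3, 2)
  task-5: need (3, 0) fits (3, 2); releases (0, 1), pool now (3, 3)
  task-1 still needs (4, 1) but only (3, 3) is free — short on R4
  task-6 still needs (4, 2) but only (3, 3) is free — short on R4
  task-8 still needs (4, 2) but only (3, 3) is free — short on R4
Had the request been granted, task-1, task-6 and task-8 could never finish.


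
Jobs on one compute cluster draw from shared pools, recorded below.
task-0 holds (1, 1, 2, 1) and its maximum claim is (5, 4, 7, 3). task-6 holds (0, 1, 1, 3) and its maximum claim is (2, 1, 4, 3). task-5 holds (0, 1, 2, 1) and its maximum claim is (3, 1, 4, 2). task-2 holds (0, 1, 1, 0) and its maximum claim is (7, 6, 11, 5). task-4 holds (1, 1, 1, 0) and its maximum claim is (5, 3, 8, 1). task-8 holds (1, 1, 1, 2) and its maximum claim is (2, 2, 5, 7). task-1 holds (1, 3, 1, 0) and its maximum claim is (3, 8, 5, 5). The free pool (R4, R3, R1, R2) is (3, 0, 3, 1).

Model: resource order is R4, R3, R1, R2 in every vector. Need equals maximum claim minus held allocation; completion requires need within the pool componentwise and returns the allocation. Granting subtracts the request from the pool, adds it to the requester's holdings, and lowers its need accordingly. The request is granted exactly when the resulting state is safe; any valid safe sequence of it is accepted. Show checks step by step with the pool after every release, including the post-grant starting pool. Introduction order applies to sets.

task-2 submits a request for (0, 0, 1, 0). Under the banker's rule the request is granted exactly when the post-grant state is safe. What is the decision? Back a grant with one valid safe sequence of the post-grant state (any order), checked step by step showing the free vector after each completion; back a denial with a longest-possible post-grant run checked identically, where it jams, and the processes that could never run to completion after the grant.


GRANT — the state after the grant stays safe, e.g. via task-5, task-6, task-8, task-0, task-4, task-1, task-2.
Key observation: post-grant, (3, 0, 2, 1) remains, and an order beginning with task-5 completes everyone.
Step-by-step check of the post-grant state:
  pool = (3, 0, 2, 1)
  run task-5 (needs (3, 0, 2, 1), free (3, 0, 2, 1)); after release of (0, 1, 2, 1) the pool is (3, 1, 4, 2)
  run task-6 (needs (2, 0, 3, 0), free (3, 1, 4, 2)); after release of (0, 1, 1, 3) the pool is (3, 2, 5, 5)
  run task-8 (needs (1, 1, 4, 5), free (3, 2, 5, 5)); after release of (1, 1, 1, 2) the pool is (4, 3, 6, 7)
  run task-0 (needs (4, 3, 5, 2), free (4, 3, 6, 7)); after release of (1, 1, 2, 1) the pool is (5, 4, 8, 8)
  run task-4 (needs (4, 2, 7, 1), free (5, 4, 8, 8)); after release of (1, 1, 1, 0) the pool is (6, 5, 9, 8)
  run task-1 (needs (2, 5, 4, 5), free (6, 5, 9, 8)); after release of (1, 3, 1, 0) the pool is (7, 8, 10, 8)
  run task-2 (needs (7, 5, 9, 5), free (7, 8, 10, 8)); after release of (0, 1, 2, 0) the pool is (7, 9, 12, 8)


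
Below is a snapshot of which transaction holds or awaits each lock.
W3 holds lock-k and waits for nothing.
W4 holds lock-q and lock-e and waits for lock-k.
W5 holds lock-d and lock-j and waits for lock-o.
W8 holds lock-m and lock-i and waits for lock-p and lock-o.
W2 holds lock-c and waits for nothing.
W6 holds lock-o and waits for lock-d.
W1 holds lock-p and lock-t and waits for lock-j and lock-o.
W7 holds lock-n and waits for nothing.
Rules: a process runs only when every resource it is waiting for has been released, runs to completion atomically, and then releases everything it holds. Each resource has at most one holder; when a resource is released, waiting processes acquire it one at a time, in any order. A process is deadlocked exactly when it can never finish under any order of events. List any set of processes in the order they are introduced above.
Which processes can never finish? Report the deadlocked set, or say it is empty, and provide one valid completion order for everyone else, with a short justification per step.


Deadlocked set: W5, W8, W6 and W1.
Key observation: the knot is the closed ring of waits W5 -> W6 -> W5; W8 and W1 wait into the deadlock from upstream.
One completion order for the rest: W3, W4, W2, W7.
Verifying each step:
  run W3 (it waits on nothing); releases lock-k
  W4 waits on lock-k — all released -> runs and releases lock-q and lock-e
  run W2 (it waits on nothing); releases lock-c
  run W7 (it waits on nothing); releases lock-n


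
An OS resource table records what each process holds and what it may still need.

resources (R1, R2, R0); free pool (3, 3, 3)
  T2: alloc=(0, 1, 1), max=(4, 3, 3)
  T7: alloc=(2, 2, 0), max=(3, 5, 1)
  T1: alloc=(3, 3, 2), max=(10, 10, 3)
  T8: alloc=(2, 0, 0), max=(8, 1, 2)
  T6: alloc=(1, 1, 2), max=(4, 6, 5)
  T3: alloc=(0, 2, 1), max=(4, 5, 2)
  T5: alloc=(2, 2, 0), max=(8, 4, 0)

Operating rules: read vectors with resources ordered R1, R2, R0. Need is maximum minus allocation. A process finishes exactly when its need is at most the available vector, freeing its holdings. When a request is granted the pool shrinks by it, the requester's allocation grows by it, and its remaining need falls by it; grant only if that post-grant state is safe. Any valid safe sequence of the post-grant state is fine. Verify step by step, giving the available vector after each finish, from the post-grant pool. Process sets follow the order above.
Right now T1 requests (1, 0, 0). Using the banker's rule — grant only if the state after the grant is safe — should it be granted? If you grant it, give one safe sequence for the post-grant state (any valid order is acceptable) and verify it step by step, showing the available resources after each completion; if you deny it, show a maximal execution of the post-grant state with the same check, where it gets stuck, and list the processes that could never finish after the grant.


DENY — the pretend-granted state is unsafe.
Key observation: the pool after T7, T6, T3, T2 is (5, 9, 7); every surviving request exceeds it in R1, so progress ends there.
Pretend the grant happened; the run T7, T6, T3, T2 goes as far as possible. Check, step by step:
  pool = (2, 3, 3)
  T7: need (1, 3, 1) fits (2, 3, 3); releases (2, 2, 0), pool now (4, 5, 3)
  T6: need (3, 5, 3) fits (4, 5, 3); releases (1, 1, 2), pool now (5, 6, 5)
  T3: need (4, 3, 1) fits (5, 6, 5); releases (0, 2, 1), pool now (5, 8, 6)
  T2: need (4, 2, 2) fits (5, 8, 6); releases (0, 1, 1), pool now (5, 9, 7)
  T1 cannot run: need (6, 7, 1) vs free (5, 9, 7) (insufficient R1)
  T8 cannot run: need (6, 1, 2) vs free (5, 9, 7) (insufficient R1)
  T5 cannot run: need (6, 2, 0) vs free (5, 9, 7) (insufficient R1)
Had the request been granted, T1, T8 and T5 could never finish.


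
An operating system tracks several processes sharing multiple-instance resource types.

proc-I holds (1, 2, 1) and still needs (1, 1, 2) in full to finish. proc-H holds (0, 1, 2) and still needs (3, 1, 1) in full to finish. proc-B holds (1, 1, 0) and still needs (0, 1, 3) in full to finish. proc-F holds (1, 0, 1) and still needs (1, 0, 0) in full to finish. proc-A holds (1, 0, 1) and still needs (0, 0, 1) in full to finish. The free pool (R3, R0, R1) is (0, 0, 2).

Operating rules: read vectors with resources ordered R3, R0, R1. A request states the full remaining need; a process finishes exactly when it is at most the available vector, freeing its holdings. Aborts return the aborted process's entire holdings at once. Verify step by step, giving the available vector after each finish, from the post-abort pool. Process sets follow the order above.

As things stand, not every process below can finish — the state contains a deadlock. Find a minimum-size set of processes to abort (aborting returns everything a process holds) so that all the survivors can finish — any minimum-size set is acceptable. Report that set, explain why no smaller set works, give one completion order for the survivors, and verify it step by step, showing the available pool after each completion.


Abort proc-I.
Key observation: no ordering could ever have run proc-B before the abort of proc-I; with (1, 2, 1) back in the pool it fits at step 1.
Why nothing smaller works: aborting no one leaves the state deadlocked as given.
The survivors complete as proc-B, proc-F, proc-A, proc-H. Walking it through (starting from the post-abort pool):
  pool = (1, 2, 3)
  proc-B: need (0, 1, 3) fits (1, 2, 3); releases (1, 1, 0), pool now (2, 3, 3)
  proc-F: need (1, 0, 0) fits (2, 3, 3); releases (1, 0, 1), pool now (3, 3, 4)
  proc-A: need (0, 0, 1) fits (3, 3, 4); releases (1, 0, 1), pool now (4, 3, 5)
  proc-H: need (3, 1, 1) fits (4, 3, 5); releases (0, 1, 2), pool now (4, 4, 7)


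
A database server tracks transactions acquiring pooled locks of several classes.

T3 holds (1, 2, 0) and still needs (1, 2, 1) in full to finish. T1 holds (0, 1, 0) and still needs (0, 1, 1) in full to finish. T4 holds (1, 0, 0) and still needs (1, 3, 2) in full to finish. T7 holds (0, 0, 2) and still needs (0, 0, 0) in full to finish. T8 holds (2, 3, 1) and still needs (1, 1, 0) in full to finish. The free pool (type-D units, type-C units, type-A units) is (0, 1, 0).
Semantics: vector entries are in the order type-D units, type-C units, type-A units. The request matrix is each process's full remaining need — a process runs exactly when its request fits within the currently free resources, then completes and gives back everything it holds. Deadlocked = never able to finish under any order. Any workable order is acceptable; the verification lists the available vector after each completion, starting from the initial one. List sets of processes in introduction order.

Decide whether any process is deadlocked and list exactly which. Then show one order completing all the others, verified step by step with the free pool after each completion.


Deadlocked: T3, T4 and T8.
Key observation: the pool after T7, T1 is (0, 2, 2); every surviving request exceeds it in type-D units, so progress ends there.
One completion order for the rest: T7, T1. Check, step by step:
  pool = (0, 1, 0)
  T7: need (0, 0, 0) fits (0, 1, 0); releases (0, 0, 2), pool now (0, 1, 2)
  T1: need (0, 1, 1) fits (0, 1, 2); releases (0, 1, 0), pool now (0, 2, 2)
The stuck group stays short no matter what:
  blocked: T3 wants (1, 2, 1), pool (0, 2, 2) — not enough type-D units
  blocked: T4 wants (1, 3, 2), pool (0, 2, 2) — not enough type-D units and type-C units
  blocked: T8 wants (1, 1, 0), pool (0, 2, 2) — not enough type-D units


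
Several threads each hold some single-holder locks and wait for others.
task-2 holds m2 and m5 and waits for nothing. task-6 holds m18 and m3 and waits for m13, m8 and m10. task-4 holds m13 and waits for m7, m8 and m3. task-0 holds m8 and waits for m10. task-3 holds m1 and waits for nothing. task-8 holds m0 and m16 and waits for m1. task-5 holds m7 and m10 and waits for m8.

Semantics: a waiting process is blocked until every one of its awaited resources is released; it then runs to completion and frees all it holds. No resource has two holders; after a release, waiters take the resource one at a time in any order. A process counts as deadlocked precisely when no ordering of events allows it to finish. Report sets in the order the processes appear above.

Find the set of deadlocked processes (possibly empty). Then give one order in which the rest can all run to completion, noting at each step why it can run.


Deadlocked: task-6, task-4, task-0 and task-5.
Key observation: nobody on the ring task-6 -> task-4 -> task-6 can start until another member finishes, which never happens; task-0 and task-5 are caught in further circular waits.
The rest can finish in the order task-3, task-2, task-8.
Step-by-step check:
  task-3: no waits; runs immediately, freeing m1
  task-2: no waits; runs immediately, freeing m2 and m5
  task-8: everything it awaited (m1) is free; runs, freeing m0 and m16


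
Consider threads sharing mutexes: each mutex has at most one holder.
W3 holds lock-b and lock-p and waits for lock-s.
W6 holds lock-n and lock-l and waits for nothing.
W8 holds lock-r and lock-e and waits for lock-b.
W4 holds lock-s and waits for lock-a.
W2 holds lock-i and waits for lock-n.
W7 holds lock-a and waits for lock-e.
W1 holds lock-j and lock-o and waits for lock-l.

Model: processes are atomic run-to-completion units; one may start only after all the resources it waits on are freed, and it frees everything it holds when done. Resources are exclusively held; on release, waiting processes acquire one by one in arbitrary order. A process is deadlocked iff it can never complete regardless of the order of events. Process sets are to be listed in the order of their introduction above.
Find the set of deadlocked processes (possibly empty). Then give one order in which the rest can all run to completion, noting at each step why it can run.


Deadlocked set: W3, W8, W4 and W7.
Key observation: along W3 -> W4 -> W7 -> W8 -> W3, each member waits on what the next one holds — a deadlock; no other process is dragged down with it.
A valid finishing order for the others: W6, W2, W1.
Check, step by step:
  W6: no waits; runs immediately, freeing lock-n and lock-l
  W2: everything it awaited (lock-n) is free; runs, freeing lock-i
  W1: everything it awaited (lock-l) is free; runs, freeing lock-j and lock-o


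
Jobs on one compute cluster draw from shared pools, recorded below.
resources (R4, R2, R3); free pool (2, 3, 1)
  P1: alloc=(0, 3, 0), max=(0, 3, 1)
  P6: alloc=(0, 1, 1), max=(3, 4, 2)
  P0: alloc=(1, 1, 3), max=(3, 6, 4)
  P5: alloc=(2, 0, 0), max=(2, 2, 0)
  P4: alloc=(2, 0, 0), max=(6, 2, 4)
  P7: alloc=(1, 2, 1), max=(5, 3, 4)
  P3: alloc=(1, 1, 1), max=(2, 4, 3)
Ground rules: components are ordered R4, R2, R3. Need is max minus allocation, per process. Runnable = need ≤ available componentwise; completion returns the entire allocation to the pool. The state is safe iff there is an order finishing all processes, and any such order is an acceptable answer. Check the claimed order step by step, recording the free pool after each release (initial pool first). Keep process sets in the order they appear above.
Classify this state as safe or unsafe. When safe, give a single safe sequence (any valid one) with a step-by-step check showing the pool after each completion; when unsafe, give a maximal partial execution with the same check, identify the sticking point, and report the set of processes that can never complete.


SAFE — a valid safe sequence is P1, P5, P0, P6, P3, P4, P7.
Key observation: the first exact fit in this order is P1 — it needs (0, 0, 1) with (2, 3, 1) free, meeting a requested resource to the last unit.
Check, step by step:
  pool = (2, 3, 1)
  run P1 (needs (0, 0, 1), free (2, 3, 1)); after release of (0, 3, 0) the pool is (2, 6, 1)
  run P5 (needs (0, 2, 0), free (2, 6, 1)); after release of (2, 0, 0) the pool is (4, 6, 1)
  run P0 (needs (2, 5, 1), free (4, 6, 1)); after release of (1, 1, 3) the pool is (5, 7, 4)
  run P6 (needs (3, 3, 1), free (5, 7, 4)); after release of (0, 1, 1) the pool is (5, 8, 5)
  run P3 (needs (1, 3, 2), free (5, 8, 5)); after release of (1, 1, 1) the pool is (6, 9, 6)
  run P4 (needs (4, 2, 4), free (6, 9, 6)); after release of (2, 0, 0) the pool is (8, 9, 6)
  run P7 (needs (4, 1, 3), free (8, 9, 6)); after release of (1, 2, 1) the pool is (9, 11, 7)


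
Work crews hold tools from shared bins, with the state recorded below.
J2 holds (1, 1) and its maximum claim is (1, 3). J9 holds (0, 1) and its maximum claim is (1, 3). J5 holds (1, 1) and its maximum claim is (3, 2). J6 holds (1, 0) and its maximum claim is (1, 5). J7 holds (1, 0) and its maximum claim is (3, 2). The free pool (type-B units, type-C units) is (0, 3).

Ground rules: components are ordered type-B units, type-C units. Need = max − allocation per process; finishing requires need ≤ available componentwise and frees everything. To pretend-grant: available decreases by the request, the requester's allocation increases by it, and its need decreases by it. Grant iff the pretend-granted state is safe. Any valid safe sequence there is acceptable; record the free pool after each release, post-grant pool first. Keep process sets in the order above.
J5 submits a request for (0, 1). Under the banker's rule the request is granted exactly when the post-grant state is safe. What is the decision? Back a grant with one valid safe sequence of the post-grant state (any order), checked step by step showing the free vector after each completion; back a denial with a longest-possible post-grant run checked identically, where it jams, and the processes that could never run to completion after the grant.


DENY — the pretend-granted state is unsafe.
Key observation: after J2, J9 the pool peaks at (1, 4), and each blocked process is short somewhere: J5 on type-B units; J6 on type-C units; J7 on type-B units.
Pretend the grant happened; the run J2, J9 goes as far as possible. Check, step by step:
  pool = (0, 2)
  J2: need (0, 2) fits (0, 2); releases (1, 1), pool now (1, 3)
  J9: need (1, 2) fits (1, 3); releases (0, 1), pool now (1, 4)
  J5 still needs (2, 0) but only (1, 4) is free — short on type-B units
  J6 still needs (0, 5) but only (1, 4) is free — short on type-C units
  J7 still needs (2, 2) but only (1, 4) is free — short on type-B units
Processes that could never finish after the grant: J5, J6 and J7.


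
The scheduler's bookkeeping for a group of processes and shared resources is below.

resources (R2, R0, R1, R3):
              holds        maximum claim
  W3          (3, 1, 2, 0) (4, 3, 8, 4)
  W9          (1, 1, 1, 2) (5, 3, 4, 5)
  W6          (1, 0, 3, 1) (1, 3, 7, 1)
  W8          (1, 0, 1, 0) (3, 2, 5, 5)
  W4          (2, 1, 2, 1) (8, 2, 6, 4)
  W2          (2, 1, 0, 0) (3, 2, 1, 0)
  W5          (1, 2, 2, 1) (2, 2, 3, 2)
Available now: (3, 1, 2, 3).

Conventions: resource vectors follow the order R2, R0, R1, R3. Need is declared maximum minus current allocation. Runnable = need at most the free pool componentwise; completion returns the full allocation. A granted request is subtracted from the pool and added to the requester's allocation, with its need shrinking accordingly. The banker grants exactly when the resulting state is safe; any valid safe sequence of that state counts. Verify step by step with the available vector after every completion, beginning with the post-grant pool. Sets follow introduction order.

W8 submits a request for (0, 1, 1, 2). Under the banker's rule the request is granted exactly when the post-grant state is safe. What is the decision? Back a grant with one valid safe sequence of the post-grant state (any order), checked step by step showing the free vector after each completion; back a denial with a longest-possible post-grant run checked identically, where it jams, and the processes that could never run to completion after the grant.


DENY — the pretend-granted state is unsafe.
Key observation: after W5, W2 the pool peaks at (6, 3, 3, 2), and each blocked process is short somewhere: W3 on R1, R3; W9 on R3; W6 on R1; W8 on R3; W4 on R1, R3.
Pretend the grant happened; the run W5, W2 goes as far as possible. Step-by-step check:
  pool = (3, 0, 1, 1)
  run W5 (needs (1, 0, 1, 1), free (3, 0, 1, 1)); after release of (1, 2, 2, 1) the pool is (4, 2, 3, 2)
  run W2 (needs (1, 1, 1, 0), free (4, 2, 3, 2)); after release of (2, 1, 0, 0) the pool is (6, 3, 3, 2)
  W3 cannot run: need (1, 2, 6, 4) vs free (6, 3, 3, 2) (insufficient R1 and R3)
  W9 cannot run: need (4, 2, 3, 3) vs free (6, 3, 3, 2) (insufficient R3)
  W6 cannot run: need (0, 3, 4, 0) vs free (6, 3, 3, 2) (insufficient R1)
  W8 cannot run: need (2, 1, 3, 3) vs free (6, 3, 3, 2) (insufficient R3)
  W4 cannot run: need (6, 1, 4, 3) vs free (6, 3, 3, 2) (insufficient R1 and R3)
Had the request been granted, W3, W9, W6, W8 and W4 could never finish.


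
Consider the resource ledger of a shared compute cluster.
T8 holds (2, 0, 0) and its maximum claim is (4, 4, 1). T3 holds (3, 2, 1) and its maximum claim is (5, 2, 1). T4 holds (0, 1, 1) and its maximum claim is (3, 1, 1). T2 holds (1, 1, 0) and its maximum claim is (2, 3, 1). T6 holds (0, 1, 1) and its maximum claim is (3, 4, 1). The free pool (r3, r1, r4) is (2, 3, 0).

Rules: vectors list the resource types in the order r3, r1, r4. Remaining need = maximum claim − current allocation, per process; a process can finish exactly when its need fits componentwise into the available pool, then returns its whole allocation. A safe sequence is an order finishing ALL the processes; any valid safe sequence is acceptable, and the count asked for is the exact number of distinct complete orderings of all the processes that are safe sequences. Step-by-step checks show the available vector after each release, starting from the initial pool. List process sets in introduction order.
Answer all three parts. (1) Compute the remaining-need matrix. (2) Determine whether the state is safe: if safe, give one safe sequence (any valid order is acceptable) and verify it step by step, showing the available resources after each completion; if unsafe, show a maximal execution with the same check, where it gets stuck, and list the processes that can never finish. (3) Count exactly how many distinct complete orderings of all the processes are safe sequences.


(1) Remaining need (order r3, r1, r4):
  T8: (2, 4, 1)
  T3: (2, 0, 0)
  T4: (3, 0, 0)
  T2: (1, 2, 1)
  T6: (3, 3, 0)
(2) SAFE, for example via the order T3, T4, T8, T2, T6.
Key observation: T3 marks the first exact bind of the order: its need (2, 0, 0) fits the free (2, 3, 0) with zero slack on a requested resource.
Verifying each step:
  pool = (2, 3, 0)
  run T3 (needs (2, 0, 0), free (2, 3, 0)); after release of (3, 2, 1) the pool is (5, 5, 1)
  run T4 (needs (3, 0, 0), free (5, 5, 1)); after release of (0, 1, 1) the pool is (5, 6, 2)
  run T8 (needs (2, 4, 1), free (5, 6, 2)); after release of (2, 0, 0) the pool is (7, 6, 2)
  run T2 (needs (1, 2, 1), free (7, 6, 2)); after release of (1, 1, 0) the pool is (8, 7, 2)
  run T6 (needs (3, 3, 0), free (8, 7, 2)); after release of (0, 1, 1) the pool is (8, 8, 3)
(3) Precisely 24 of the possible complete orderings are safe sequences.


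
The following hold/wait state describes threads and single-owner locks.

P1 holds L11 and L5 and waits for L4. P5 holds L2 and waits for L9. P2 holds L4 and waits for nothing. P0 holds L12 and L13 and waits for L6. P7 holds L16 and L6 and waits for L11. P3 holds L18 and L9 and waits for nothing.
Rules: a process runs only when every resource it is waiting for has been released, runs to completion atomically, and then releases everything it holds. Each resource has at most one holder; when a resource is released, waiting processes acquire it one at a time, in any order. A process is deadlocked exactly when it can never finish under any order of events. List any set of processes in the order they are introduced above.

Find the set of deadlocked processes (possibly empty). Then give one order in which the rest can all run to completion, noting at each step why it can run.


The deadlocked set is empty.
Key observation: all waits point, directly or indirectly, at processes that can finish, so nothing is permanently blocked.
A valid finishing order for the others: P3, P2, P1, P7, P5, P0.
Verifying each step:
  run P3 (it waits on nothing); releases L18 and L9
  run P2 (it waits on nothing); releases L4
  P1 waits on L4 — all released -> runs and releases L11 and L5
  P7 waits on L11 — all released -> runs and releases L16 and L6
  P5 waits on L9 — all released -> runs and releases L2
  P0 waits on L6 — all released -> runs and releases L12 and L13


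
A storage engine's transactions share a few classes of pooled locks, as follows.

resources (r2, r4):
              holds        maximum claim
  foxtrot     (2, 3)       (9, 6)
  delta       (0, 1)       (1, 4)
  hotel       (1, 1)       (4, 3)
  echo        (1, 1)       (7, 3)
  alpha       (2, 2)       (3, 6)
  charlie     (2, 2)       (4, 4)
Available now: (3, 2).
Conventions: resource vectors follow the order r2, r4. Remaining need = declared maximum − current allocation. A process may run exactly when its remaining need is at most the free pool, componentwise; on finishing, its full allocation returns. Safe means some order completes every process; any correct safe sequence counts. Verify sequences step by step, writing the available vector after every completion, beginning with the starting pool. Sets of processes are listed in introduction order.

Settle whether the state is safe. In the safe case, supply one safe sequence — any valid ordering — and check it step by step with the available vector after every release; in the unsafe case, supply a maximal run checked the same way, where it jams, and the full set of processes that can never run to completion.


SAFE — a valid safe sequence is charlie, delta, alpha, foxtrot, hotel, echo.
Key observation: the first exact fit in this order is charlie — it needs (2, 2) with (3, 2) free, meeting a requested resource to the last unit.
Check, step by step:
  pool = (3, 2)
  charlie needs (2, 2) <= (3, 2) -> finishes; pool += (2, 2) = (5, 4)
  delta needs (1, 3) <= (5, 4) -> finishes; pool += (0, 1) = (5, 5)
  alpha needs (1, 4) <= (5, 5) -> finishes; pool += (2, 2) = (7, 7)
  foxtrot needs (7, 3) <= (7, 7) -> finishes; pool += (2, 3) = (9, 10)
  hotel needs (3, 2) <= (9, 10) -> finishes; pool += (1, 1) = (10, 11)
  echo needs (6, 2) <= (10, 11) -> finishes; pool += (1, 1) = (11, 12)


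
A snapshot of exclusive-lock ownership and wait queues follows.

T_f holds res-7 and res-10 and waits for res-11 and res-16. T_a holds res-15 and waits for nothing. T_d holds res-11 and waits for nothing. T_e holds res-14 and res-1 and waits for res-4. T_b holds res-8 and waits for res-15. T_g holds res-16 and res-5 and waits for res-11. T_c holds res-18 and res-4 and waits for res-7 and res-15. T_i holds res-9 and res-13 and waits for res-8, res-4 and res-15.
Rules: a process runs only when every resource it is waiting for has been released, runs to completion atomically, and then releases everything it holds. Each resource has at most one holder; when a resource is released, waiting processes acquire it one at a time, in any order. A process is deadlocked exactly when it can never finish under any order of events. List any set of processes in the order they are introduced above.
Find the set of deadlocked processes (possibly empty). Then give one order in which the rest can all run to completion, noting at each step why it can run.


The deadlocked set is empty.
Key observation: the wait graph is acyclic; completion cascades from the unblocked processes through everyone else.
A valid finishing order for the others: T_a, T_d, T_g, T_f, T_c, T_e, T_b, T_i.
Step-by-step check:
  run T_a (it waits on nothing); releases res-15
  run T_d (it waits on nothing); releases res-11
  T_g waits on res-11 — all released -> runs and releases res-16 and res-5
  T_f waits on res-11 and res-16 — all released -> runs and releases res-7 and res-10
  T_c waits on res-7 and res-15 — all released -> runs and releases res-18 and res-4
  T_e waits on res-4 — all released -> runs and releases res-14 and res-1
  T_b waits on res-15 — all released -> runs and releases res-8
  T_i waits on res-8, res-4 and res-15 — all released -> runs and releases res-9 and res-13


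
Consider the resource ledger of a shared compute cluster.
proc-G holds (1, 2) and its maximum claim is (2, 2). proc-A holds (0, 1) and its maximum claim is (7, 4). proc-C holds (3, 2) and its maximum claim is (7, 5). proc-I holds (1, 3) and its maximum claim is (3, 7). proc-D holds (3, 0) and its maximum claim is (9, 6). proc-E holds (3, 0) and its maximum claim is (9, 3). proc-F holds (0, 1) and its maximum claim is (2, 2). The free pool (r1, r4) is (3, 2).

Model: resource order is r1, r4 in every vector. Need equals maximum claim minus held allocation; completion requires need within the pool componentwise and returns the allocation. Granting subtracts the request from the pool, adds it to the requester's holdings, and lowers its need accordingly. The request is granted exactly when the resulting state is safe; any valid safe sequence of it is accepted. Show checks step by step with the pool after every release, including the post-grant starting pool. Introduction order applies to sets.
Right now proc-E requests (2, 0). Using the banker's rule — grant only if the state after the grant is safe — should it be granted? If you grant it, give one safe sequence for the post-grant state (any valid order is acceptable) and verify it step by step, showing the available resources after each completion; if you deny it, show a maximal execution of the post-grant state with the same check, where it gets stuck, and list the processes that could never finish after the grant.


DENY: after the grant no complete ordering would exist.
Key observation: r1 is the bottleneck — with proc-G, proc-F, proc-I done the pool holds (3, 8), short of every remaining need.
Pretend the grant happened; the run proc-G, proc-F, proc-I goes as far as possible. Check, step by step:
  pool = (1, 2)
  run proc-G (needs (1, 0), free (1, 2)); after release of (1, 2) the pool is (2, 4)
  run proc-F (needs (2, 1), free (2, 4)); after release of (0, 1) the pool is (2, 5)
  run proc-I (needs (2, 4), free (2, 5)); after release of (1, 3) the pool is (3, 8)
  proc-A cannot run: need (7, 3) vs free (3, 8) (insufficient r1)
  proc-C cannot run: need (4, 3) vs free (3, 8) (insufficient r1)
  proc-D cannot run: need (6, 6) vs free (3, 8) (insufficient r1)
  proc-E cannot run: need (4, 3) vs free (3, 8) (insufficient r1)
Processes that could never finish after the grant: proc-A, proc-C, proc-D and proc-E.
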